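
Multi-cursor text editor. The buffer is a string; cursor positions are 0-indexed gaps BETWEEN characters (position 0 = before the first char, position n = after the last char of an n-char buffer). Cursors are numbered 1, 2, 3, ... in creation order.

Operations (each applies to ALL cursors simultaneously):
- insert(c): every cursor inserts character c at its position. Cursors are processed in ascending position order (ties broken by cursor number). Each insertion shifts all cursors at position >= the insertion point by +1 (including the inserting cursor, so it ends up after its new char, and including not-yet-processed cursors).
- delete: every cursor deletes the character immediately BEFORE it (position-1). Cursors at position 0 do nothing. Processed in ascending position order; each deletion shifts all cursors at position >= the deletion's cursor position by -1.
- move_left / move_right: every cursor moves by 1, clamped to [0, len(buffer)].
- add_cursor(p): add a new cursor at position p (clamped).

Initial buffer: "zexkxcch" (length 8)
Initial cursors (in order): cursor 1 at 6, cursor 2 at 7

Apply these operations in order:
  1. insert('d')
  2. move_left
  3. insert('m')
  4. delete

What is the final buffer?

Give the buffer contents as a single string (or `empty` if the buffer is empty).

Answer: zexkxcdcdh

Derivation:
After op 1 (insert('d')): buffer="zexkxcdcdh" (len 10), cursors c1@7 c2@9, authorship ......1.2.
After op 2 (move_left): buffer="zexkxcdcdh" (len 10), cursors c1@6 c2@8, authorship ......1.2.
After op 3 (insert('m')): buffer="zexkxcmdcmdh" (len 12), cursors c1@7 c2@10, authorship ......11.22.
After op 4 (delete): buffer="zexkxcdcdh" (len 10), cursors c1@6 c2@8, authorship ......1.2.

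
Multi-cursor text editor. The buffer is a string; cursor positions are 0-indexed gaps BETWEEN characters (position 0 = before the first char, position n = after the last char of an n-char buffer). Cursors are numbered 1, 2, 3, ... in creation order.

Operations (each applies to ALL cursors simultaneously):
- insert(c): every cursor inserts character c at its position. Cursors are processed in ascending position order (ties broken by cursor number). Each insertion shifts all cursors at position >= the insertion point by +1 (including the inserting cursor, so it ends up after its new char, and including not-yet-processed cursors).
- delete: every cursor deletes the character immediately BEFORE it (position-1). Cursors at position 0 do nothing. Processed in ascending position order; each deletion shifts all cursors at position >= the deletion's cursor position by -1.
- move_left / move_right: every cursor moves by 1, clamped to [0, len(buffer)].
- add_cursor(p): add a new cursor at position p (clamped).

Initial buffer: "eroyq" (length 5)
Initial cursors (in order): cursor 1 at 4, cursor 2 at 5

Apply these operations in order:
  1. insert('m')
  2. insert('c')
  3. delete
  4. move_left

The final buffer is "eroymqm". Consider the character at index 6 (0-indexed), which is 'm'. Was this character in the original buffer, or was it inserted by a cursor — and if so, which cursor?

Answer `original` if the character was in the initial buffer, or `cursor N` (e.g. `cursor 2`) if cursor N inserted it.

Answer: cursor 2

Derivation:
After op 1 (insert('m')): buffer="eroymqm" (len 7), cursors c1@5 c2@7, authorship ....1.2
After op 2 (insert('c')): buffer="eroymcqmc" (len 9), cursors c1@6 c2@9, authorship ....11.22
After op 3 (delete): buffer="eroymqm" (len 7), cursors c1@5 c2@7, authorship ....1.2
After op 4 (move_left): buffer="eroymqm" (len 7), cursors c1@4 c2@6, authorship ....1.2
Authorship (.=original, N=cursor N): . . . . 1 . 2
Index 6: author = 2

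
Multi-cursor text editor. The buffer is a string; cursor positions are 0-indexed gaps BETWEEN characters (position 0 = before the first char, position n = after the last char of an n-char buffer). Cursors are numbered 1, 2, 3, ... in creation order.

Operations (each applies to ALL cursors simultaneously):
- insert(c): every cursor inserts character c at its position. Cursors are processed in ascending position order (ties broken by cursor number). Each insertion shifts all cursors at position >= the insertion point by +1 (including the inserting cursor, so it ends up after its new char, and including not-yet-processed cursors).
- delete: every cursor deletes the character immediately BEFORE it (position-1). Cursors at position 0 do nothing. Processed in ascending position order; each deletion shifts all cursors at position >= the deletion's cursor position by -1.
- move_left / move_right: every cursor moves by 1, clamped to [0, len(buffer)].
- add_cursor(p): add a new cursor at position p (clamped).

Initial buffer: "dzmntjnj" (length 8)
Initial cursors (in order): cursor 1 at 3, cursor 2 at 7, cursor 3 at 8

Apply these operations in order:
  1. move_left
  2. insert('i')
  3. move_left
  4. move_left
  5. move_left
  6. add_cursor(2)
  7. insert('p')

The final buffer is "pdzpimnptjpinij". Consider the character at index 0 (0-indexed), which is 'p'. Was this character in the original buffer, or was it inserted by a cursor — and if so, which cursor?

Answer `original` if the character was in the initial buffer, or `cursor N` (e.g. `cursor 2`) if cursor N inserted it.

After op 1 (move_left): buffer="dzmntjnj" (len 8), cursors c1@2 c2@6 c3@7, authorship ........
After op 2 (insert('i')): buffer="dzimntjinij" (len 11), cursors c1@3 c2@8 c3@10, authorship ..1....2.3.
After op 3 (move_left): buffer="dzimntjinij" (len 11), cursors c1@2 c2@7 c3@9, authorship ..1....2.3.
After op 4 (move_left): buffer="dzimntjinij" (len 11), cursors c1@1 c2@6 c3@8, authorship ..1....2.3.
After op 5 (move_left): buffer="dzimntjinij" (len 11), cursors c1@0 c2@5 c3@7, authorship ..1....2.3.
After op 6 (add_cursor(2)): buffer="dzimntjinij" (len 11), cursors c1@0 c4@2 c2@5 c3@7, authorship ..1....2.3.
After op 7 (insert('p')): buffer="pdzpimnptjpinij" (len 15), cursors c1@1 c4@4 c2@8 c3@11, authorship 1..41..2..32.3.
Authorship (.=original, N=cursor N): 1 . . 4 1 . . 2 . . 3 2 . 3 .
Index 0: author = 1

Answer: cursor 1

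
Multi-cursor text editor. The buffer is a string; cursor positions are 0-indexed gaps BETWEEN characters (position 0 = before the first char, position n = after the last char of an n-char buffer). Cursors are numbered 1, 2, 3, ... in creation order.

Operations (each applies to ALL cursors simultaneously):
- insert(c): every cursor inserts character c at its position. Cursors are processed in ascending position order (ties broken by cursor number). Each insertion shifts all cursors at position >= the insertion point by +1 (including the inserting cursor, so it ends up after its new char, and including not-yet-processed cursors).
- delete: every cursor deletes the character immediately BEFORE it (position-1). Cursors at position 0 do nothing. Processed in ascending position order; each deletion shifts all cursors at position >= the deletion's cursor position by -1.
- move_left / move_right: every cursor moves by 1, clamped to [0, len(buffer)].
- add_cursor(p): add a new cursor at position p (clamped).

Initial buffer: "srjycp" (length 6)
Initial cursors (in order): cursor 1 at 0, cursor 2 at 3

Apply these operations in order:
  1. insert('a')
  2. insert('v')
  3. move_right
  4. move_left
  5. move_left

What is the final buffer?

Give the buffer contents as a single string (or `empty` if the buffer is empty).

Answer: avsrjavycp

Derivation:
After op 1 (insert('a')): buffer="asrjaycp" (len 8), cursors c1@1 c2@5, authorship 1...2...
After op 2 (insert('v')): buffer="avsrjavycp" (len 10), cursors c1@2 c2@7, authorship 11...22...
After op 3 (move_right): buffer="avsrjavycp" (len 10), cursors c1@3 c2@8, authorship 11...22...
After op 4 (move_left): buffer="avsrjavycp" (len 10), cursors c1@2 c2@7, authorship 11...22...
After op 5 (move_left): buffer="avsrjavycp" (len 10), cursors c1@1 c2@6, authorship 11...22...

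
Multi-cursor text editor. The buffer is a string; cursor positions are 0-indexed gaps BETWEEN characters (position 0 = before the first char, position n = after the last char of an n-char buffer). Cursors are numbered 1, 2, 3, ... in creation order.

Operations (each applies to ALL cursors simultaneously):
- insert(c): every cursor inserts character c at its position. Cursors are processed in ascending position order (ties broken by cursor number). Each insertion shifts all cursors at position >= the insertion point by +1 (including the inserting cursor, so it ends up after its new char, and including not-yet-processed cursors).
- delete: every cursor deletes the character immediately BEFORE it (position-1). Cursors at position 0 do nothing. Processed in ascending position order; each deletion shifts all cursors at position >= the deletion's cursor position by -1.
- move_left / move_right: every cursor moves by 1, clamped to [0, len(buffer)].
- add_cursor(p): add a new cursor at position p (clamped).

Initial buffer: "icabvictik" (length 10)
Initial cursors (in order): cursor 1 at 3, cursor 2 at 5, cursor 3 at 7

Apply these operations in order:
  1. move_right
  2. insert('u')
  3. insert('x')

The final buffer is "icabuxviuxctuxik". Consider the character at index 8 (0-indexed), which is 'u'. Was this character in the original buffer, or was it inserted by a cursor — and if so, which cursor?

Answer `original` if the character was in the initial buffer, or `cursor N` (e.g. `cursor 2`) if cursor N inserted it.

After op 1 (move_right): buffer="icabvictik" (len 10), cursors c1@4 c2@6 c3@8, authorship ..........
After op 2 (insert('u')): buffer="icabuviuctuik" (len 13), cursors c1@5 c2@8 c3@11, authorship ....1..2..3..
After op 3 (insert('x')): buffer="icabuxviuxctuxik" (len 16), cursors c1@6 c2@10 c3@14, authorship ....11..22..33..
Authorship (.=original, N=cursor N): . . . . 1 1 . . 2 2 . . 3 3 . .
Index 8: author = 2

Answer: cursor 2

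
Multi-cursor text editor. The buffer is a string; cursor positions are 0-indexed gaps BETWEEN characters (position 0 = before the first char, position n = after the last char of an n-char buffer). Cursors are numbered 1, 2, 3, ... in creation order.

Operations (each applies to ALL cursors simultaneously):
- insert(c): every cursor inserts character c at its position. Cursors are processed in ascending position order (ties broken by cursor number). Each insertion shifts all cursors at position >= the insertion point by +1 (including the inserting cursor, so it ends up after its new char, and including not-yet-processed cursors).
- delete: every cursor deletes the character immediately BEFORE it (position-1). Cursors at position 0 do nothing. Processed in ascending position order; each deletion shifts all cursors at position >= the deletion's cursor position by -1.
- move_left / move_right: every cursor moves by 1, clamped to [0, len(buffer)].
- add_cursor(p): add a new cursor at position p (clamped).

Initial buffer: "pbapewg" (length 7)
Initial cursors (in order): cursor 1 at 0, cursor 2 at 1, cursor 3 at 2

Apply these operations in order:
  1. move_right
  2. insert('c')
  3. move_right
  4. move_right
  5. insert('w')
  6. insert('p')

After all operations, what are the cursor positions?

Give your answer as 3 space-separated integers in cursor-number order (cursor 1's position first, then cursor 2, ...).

Answer: 6 10 14

Derivation:
After op 1 (move_right): buffer="pbapewg" (len 7), cursors c1@1 c2@2 c3@3, authorship .......
After op 2 (insert('c')): buffer="pcbcacpewg" (len 10), cursors c1@2 c2@4 c3@6, authorship .1.2.3....
After op 3 (move_right): buffer="pcbcacpewg" (len 10), cursors c1@3 c2@5 c3@7, authorship .1.2.3....
After op 4 (move_right): buffer="pcbcacpewg" (len 10), cursors c1@4 c2@6 c3@8, authorship .1.2.3....
After op 5 (insert('w')): buffer="pcbcwacwpewwg" (len 13), cursors c1@5 c2@8 c3@11, authorship .1.21.32..3..
After op 6 (insert('p')): buffer="pcbcwpacwppewpwg" (len 16), cursors c1@6 c2@10 c3@14, authorship .1.211.322..33..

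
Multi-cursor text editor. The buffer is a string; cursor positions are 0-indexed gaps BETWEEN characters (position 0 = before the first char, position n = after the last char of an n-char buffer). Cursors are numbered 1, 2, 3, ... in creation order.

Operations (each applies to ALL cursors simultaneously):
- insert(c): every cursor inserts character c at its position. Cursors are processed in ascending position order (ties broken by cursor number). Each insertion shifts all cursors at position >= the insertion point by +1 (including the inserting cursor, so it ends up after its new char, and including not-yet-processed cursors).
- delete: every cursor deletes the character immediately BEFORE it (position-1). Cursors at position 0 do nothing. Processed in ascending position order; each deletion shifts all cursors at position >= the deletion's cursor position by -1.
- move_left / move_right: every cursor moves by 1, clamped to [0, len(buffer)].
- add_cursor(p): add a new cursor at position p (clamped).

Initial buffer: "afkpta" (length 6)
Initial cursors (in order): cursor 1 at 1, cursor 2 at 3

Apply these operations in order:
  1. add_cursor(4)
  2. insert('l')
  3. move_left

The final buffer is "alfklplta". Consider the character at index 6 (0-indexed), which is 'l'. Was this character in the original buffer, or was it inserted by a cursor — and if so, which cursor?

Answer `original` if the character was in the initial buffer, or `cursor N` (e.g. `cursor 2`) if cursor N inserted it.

After op 1 (add_cursor(4)): buffer="afkpta" (len 6), cursors c1@1 c2@3 c3@4, authorship ......
After op 2 (insert('l')): buffer="alfklplta" (len 9), cursors c1@2 c2@5 c3@7, authorship .1..2.3..
After op 3 (move_left): buffer="alfklplta" (len 9), cursors c1@1 c2@4 c3@6, authorship .1..2.3..
Authorship (.=original, N=cursor N): . 1 . . 2 . 3 . .
Index 6: author = 3

Answer: cursor 3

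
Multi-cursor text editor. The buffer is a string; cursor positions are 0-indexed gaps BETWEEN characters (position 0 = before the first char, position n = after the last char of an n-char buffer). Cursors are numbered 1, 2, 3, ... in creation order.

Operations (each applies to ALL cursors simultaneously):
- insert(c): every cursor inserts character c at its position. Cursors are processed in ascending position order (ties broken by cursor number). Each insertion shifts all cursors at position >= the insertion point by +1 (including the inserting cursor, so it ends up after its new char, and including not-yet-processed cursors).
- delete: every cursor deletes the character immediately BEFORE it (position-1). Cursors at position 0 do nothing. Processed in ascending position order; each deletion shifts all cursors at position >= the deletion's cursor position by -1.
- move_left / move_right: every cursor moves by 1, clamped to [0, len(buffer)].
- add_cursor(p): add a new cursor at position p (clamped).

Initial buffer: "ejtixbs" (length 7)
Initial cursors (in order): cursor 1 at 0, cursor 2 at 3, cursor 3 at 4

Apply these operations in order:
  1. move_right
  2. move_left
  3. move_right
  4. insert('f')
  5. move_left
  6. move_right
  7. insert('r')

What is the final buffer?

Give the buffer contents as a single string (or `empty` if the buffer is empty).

Answer: efrjtifrxfrbs

Derivation:
After op 1 (move_right): buffer="ejtixbs" (len 7), cursors c1@1 c2@4 c3@5, authorship .......
After op 2 (move_left): buffer="ejtixbs" (len 7), cursors c1@0 c2@3 c3@4, authorship .......
After op 3 (move_right): buffer="ejtixbs" (len 7), cursors c1@1 c2@4 c3@5, authorship .......
After op 4 (insert('f')): buffer="efjtifxfbs" (len 10), cursors c1@2 c2@6 c3@8, authorship .1...2.3..
After op 5 (move_left): buffer="efjtifxfbs" (len 10), cursors c1@1 c2@5 c3@7, authorship .1...2.3..
After op 6 (move_right): buffer="efjtifxfbs" (len 10), cursors c1@2 c2@6 c3@8, authorship .1...2.3..
After op 7 (insert('r')): buffer="efrjtifrxfrbs" (len 13), cursors c1@3 c2@8 c3@11, authorship .11...22.33..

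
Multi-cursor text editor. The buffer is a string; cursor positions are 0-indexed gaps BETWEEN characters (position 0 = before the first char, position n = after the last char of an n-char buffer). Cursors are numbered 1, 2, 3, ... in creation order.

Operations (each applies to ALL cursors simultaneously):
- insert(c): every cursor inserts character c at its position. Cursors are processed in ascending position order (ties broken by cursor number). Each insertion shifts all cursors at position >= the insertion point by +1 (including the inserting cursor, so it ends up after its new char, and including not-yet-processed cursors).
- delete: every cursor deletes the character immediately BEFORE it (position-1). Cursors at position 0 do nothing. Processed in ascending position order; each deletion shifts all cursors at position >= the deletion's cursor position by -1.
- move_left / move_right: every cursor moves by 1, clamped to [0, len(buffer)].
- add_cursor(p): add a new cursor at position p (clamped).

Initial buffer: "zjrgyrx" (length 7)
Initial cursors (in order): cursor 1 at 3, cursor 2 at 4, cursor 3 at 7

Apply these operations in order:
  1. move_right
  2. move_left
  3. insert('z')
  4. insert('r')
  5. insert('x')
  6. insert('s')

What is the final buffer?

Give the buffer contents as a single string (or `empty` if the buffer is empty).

Answer: zjrzrxsgzrxsyrzrxsx

Derivation:
After op 1 (move_right): buffer="zjrgyrx" (len 7), cursors c1@4 c2@5 c3@7, authorship .......
After op 2 (move_left): buffer="zjrgyrx" (len 7), cursors c1@3 c2@4 c3@6, authorship .......
After op 3 (insert('z')): buffer="zjrzgzyrzx" (len 10), cursors c1@4 c2@6 c3@9, authorship ...1.2..3.
After op 4 (insert('r')): buffer="zjrzrgzryrzrx" (len 13), cursors c1@5 c2@8 c3@12, authorship ...11.22..33.
After op 5 (insert('x')): buffer="zjrzrxgzrxyrzrxx" (len 16), cursors c1@6 c2@10 c3@15, authorship ...111.222..333.
After op 6 (insert('s')): buffer="zjrzrxsgzrxsyrzrxsx" (len 19), cursors c1@7 c2@12 c3@18, authorship ...1111.2222..3333.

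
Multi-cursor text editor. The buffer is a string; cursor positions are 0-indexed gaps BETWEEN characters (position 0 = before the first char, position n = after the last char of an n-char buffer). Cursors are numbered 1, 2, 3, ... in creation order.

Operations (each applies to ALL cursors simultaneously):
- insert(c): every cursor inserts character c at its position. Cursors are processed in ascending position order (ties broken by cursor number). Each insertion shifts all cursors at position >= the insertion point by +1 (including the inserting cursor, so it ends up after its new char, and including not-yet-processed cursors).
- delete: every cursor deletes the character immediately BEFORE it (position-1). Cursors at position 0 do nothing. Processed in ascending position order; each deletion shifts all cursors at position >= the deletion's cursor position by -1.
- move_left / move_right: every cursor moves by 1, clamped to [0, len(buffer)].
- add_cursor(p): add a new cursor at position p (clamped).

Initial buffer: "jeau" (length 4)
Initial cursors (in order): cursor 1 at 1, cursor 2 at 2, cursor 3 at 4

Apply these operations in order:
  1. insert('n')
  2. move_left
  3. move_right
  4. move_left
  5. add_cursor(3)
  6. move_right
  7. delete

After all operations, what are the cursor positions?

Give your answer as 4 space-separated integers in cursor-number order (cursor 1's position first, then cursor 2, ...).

After op 1 (insert('n')): buffer="jnenaun" (len 7), cursors c1@2 c2@4 c3@7, authorship .1.2..3
After op 2 (move_left): buffer="jnenaun" (len 7), cursors c1@1 c2@3 c3@6, authorship .1.2..3
After op 3 (move_right): buffer="jnenaun" (len 7), cursors c1@2 c2@4 c3@7, authorship .1.2..3
After op 4 (move_left): buffer="jnenaun" (len 7), cursors c1@1 c2@3 c3@6, authorship .1.2..3
After op 5 (add_cursor(3)): buffer="jnenaun" (len 7), cursors c1@1 c2@3 c4@3 c3@6, authorship .1.2..3
After op 6 (move_right): buffer="jnenaun" (len 7), cursors c1@2 c2@4 c4@4 c3@7, authorship .1.2..3
After op 7 (delete): buffer="jau" (len 3), cursors c1@1 c2@1 c4@1 c3@3, authorship ...

Answer: 1 1 3 1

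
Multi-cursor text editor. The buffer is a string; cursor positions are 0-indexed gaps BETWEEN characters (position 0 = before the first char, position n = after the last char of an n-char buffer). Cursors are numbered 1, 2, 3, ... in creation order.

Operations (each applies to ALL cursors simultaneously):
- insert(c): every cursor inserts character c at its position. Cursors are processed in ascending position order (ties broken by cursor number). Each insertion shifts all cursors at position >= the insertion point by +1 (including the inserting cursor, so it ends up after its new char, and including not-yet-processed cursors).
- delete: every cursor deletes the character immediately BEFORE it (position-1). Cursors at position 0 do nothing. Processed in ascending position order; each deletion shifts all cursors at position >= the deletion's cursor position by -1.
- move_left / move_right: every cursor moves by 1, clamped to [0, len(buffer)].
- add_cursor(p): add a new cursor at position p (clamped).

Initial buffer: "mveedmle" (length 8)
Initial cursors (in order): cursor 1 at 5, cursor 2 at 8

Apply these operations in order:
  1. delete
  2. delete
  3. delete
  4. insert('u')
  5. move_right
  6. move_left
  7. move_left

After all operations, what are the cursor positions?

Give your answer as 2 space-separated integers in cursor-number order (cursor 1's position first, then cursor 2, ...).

Answer: 2 2

Derivation:
After op 1 (delete): buffer="mveeml" (len 6), cursors c1@4 c2@6, authorship ......
After op 2 (delete): buffer="mvem" (len 4), cursors c1@3 c2@4, authorship ....
After op 3 (delete): buffer="mv" (len 2), cursors c1@2 c2@2, authorship ..
After op 4 (insert('u')): buffer="mvuu" (len 4), cursors c1@4 c2@4, authorship ..12
After op 5 (move_right): buffer="mvuu" (len 4), cursors c1@4 c2@4, authorship ..12
After op 6 (move_left): buffer="mvuu" (len 4), cursors c1@3 c2@3, authorship ..12
After op 7 (move_left): buffer="mvuu" (len 4), cursors c1@2 c2@2, authorship ..12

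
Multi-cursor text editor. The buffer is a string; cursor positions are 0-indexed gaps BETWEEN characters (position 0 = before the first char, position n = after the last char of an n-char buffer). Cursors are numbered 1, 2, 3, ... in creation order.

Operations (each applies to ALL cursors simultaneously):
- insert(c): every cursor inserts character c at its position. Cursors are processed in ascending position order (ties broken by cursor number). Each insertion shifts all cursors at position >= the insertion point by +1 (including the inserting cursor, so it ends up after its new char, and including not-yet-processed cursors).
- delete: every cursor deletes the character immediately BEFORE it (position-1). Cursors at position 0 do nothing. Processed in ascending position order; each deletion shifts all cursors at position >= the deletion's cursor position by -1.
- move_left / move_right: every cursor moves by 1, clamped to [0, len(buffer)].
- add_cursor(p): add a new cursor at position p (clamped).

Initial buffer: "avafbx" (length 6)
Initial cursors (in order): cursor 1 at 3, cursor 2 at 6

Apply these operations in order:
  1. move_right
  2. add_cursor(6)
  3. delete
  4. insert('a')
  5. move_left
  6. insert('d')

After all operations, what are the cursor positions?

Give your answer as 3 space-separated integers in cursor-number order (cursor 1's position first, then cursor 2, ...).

Answer: 8 8 8

Derivation:
After op 1 (move_right): buffer="avafbx" (len 6), cursors c1@4 c2@6, authorship ......
After op 2 (add_cursor(6)): buffer="avafbx" (len 6), cursors c1@4 c2@6 c3@6, authorship ......
After op 3 (delete): buffer="ava" (len 3), cursors c1@3 c2@3 c3@3, authorship ...
After op 4 (insert('a')): buffer="avaaaa" (len 6), cursors c1@6 c2@6 c3@6, authorship ...123
After op 5 (move_left): buffer="avaaaa" (len 6), cursors c1@5 c2@5 c3@5, authorship ...123
After op 6 (insert('d')): buffer="avaaaddda" (len 9), cursors c1@8 c2@8 c3@8, authorship ...121233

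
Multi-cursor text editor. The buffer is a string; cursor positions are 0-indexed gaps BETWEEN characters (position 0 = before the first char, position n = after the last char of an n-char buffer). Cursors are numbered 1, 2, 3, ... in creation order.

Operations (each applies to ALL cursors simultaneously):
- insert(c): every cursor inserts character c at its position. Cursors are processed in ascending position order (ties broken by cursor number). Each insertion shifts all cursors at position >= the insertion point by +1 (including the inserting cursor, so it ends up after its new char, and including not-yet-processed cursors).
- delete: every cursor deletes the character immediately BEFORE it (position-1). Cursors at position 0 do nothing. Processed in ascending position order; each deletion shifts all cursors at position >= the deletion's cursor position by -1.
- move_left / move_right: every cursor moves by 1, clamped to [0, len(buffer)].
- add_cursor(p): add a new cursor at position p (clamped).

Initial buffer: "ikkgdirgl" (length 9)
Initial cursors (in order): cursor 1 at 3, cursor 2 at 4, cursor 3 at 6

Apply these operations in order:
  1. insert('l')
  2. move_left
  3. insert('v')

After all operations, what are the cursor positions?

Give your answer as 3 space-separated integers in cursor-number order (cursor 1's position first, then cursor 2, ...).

After op 1 (insert('l')): buffer="ikklgldilrgl" (len 12), cursors c1@4 c2@6 c3@9, authorship ...1.2..3...
After op 2 (move_left): buffer="ikklgldilrgl" (len 12), cursors c1@3 c2@5 c3@8, authorship ...1.2..3...
After op 3 (insert('v')): buffer="ikkvlgvldivlrgl" (len 15), cursors c1@4 c2@7 c3@11, authorship ...11.22..33...

Answer: 4 7 11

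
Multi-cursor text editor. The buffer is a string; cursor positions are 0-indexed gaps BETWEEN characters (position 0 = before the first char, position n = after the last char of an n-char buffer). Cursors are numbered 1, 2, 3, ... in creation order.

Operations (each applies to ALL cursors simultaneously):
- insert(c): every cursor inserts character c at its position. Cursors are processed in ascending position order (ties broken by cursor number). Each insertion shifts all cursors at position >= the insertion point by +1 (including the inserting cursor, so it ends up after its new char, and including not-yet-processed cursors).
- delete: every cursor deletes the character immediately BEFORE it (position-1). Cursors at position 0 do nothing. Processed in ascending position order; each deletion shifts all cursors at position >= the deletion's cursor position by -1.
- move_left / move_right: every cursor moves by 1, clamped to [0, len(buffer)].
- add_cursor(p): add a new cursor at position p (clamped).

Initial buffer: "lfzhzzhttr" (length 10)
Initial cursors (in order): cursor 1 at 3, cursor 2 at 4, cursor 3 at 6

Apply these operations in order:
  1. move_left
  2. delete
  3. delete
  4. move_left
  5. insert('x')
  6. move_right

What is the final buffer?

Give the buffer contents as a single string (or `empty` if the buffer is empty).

After op 1 (move_left): buffer="lfzhzzhttr" (len 10), cursors c1@2 c2@3 c3@5, authorship ..........
After op 2 (delete): buffer="lhzhttr" (len 7), cursors c1@1 c2@1 c3@2, authorship .......
After op 3 (delete): buffer="zhttr" (len 5), cursors c1@0 c2@0 c3@0, authorship .....
After op 4 (move_left): buffer="zhttr" (len 5), cursors c1@0 c2@0 c3@0, authorship .....
After op 5 (insert('x')): buffer="xxxzhttr" (len 8), cursors c1@3 c2@3 c3@3, authorship 123.....
After op 6 (move_right): buffer="xxxzhttr" (len 8), cursors c1@4 c2@4 c3@4, authorship 123.....

Answer: xxxzhttr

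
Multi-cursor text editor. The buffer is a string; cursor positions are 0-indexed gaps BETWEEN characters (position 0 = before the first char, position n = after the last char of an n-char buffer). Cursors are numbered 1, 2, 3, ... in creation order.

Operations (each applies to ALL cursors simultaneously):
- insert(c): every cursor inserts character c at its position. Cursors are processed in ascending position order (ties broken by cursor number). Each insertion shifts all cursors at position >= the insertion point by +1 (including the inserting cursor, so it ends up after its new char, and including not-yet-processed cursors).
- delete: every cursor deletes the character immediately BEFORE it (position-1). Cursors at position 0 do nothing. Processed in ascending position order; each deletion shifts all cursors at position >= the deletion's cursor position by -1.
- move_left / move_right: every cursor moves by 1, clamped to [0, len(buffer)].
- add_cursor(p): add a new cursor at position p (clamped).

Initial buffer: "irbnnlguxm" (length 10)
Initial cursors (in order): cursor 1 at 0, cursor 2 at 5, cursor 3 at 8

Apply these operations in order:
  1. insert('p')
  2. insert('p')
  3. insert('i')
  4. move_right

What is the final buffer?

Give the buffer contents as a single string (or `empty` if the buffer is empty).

After op 1 (insert('p')): buffer="pirbnnplgupxm" (len 13), cursors c1@1 c2@7 c3@11, authorship 1.....2...3..
After op 2 (insert('p')): buffer="ppirbnnpplguppxm" (len 16), cursors c1@2 c2@9 c3@14, authorship 11.....22...33..
After op 3 (insert('i')): buffer="ppiirbnnppilguppixm" (len 19), cursors c1@3 c2@11 c3@17, authorship 111.....222...333..
After op 4 (move_right): buffer="ppiirbnnppilguppixm" (len 19), cursors c1@4 c2@12 c3@18, authorship 111.....222...333..

Answer: ppiirbnnppilguppixm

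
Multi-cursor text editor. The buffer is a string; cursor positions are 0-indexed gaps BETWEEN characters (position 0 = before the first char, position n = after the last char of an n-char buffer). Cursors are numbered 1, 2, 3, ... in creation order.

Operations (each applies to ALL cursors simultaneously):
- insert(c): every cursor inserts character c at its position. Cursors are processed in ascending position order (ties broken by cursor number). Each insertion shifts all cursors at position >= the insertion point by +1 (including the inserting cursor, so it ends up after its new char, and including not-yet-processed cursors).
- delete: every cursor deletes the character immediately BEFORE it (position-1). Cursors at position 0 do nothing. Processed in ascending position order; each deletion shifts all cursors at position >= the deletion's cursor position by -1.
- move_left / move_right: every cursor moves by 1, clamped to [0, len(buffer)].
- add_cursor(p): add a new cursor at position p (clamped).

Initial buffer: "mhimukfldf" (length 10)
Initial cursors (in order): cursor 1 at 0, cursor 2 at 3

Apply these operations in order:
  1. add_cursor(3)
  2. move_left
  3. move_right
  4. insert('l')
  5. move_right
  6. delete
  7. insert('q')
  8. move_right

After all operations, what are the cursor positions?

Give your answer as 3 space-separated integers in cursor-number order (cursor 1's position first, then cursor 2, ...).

After op 1 (add_cursor(3)): buffer="mhimukfldf" (len 10), cursors c1@0 c2@3 c3@3, authorship ..........
After op 2 (move_left): buffer="mhimukfldf" (len 10), cursors c1@0 c2@2 c3@2, authorship ..........
After op 3 (move_right): buffer="mhimukfldf" (len 10), cursors c1@1 c2@3 c3@3, authorship ..........
After op 4 (insert('l')): buffer="mlhillmukfldf" (len 13), cursors c1@2 c2@6 c3@6, authorship .1..23.......
After op 5 (move_right): buffer="mlhillmukfldf" (len 13), cursors c1@3 c2@7 c3@7, authorship .1..23.......
After op 6 (delete): buffer="mlilukfldf" (len 10), cursors c1@2 c2@4 c3@4, authorship .1.2......
After op 7 (insert('q')): buffer="mlqilqqukfldf" (len 13), cursors c1@3 c2@7 c3@7, authorship .11.223......
After op 8 (move_right): buffer="mlqilqqukfldf" (len 13), cursors c1@4 c2@8 c3@8, authorship .11.223......

Answer: 4 8 8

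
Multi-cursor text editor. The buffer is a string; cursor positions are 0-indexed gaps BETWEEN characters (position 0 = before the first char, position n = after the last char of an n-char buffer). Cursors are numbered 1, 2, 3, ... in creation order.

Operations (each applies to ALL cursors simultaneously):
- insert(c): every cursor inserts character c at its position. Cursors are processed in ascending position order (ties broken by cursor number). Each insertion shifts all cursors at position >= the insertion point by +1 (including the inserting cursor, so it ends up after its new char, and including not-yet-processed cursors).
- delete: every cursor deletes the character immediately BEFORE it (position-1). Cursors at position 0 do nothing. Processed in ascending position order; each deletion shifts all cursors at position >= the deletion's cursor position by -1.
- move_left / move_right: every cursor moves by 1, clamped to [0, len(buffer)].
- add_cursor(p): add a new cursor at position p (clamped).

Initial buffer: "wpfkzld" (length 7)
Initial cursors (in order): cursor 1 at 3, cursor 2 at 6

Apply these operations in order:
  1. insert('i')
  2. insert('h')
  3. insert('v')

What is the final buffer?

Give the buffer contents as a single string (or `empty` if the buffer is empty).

After op 1 (insert('i')): buffer="wpfikzlid" (len 9), cursors c1@4 c2@8, authorship ...1...2.
After op 2 (insert('h')): buffer="wpfihkzlihd" (len 11), cursors c1@5 c2@10, authorship ...11...22.
After op 3 (insert('v')): buffer="wpfihvkzlihvd" (len 13), cursors c1@6 c2@12, authorship ...111...222.

Answer: wpfihvkzlihvd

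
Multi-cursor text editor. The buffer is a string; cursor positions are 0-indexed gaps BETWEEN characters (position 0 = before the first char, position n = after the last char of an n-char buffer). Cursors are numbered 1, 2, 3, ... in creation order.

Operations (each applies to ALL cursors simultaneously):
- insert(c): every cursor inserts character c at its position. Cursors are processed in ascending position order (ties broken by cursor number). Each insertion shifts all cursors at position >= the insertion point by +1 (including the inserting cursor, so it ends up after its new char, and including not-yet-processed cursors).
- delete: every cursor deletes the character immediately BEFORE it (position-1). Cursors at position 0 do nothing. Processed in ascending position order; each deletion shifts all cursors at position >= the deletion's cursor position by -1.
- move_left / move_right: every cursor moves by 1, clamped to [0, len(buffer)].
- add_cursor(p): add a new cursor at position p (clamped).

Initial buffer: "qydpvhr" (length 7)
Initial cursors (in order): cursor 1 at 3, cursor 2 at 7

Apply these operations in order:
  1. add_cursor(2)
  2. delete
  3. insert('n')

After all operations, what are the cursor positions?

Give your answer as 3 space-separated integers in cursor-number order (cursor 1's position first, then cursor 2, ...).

After op 1 (add_cursor(2)): buffer="qydpvhr" (len 7), cursors c3@2 c1@3 c2@7, authorship .......
After op 2 (delete): buffer="qpvh" (len 4), cursors c1@1 c3@1 c2@4, authorship ....
After op 3 (insert('n')): buffer="qnnpvhn" (len 7), cursors c1@3 c3@3 c2@7, authorship .13...2

Answer: 3 7 3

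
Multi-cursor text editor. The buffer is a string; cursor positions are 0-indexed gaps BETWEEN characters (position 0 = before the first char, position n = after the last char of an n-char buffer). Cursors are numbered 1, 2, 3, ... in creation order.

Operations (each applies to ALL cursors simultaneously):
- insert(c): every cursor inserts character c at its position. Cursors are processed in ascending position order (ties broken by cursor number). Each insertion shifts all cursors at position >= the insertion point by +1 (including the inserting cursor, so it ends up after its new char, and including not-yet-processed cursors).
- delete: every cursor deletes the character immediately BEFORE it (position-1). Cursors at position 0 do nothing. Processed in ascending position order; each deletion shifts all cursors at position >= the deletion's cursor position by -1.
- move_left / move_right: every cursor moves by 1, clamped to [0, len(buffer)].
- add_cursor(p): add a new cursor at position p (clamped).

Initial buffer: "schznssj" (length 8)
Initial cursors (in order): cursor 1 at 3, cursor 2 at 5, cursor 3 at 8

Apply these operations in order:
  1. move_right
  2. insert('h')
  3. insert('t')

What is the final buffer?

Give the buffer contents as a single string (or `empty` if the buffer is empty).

After op 1 (move_right): buffer="schznssj" (len 8), cursors c1@4 c2@6 c3@8, authorship ........
After op 2 (insert('h')): buffer="schzhnshsjh" (len 11), cursors c1@5 c2@8 c3@11, authorship ....1..2..3
After op 3 (insert('t')): buffer="schzhtnshtsjht" (len 14), cursors c1@6 c2@10 c3@14, authorship ....11..22..33

Answer: schzhtnshtsjht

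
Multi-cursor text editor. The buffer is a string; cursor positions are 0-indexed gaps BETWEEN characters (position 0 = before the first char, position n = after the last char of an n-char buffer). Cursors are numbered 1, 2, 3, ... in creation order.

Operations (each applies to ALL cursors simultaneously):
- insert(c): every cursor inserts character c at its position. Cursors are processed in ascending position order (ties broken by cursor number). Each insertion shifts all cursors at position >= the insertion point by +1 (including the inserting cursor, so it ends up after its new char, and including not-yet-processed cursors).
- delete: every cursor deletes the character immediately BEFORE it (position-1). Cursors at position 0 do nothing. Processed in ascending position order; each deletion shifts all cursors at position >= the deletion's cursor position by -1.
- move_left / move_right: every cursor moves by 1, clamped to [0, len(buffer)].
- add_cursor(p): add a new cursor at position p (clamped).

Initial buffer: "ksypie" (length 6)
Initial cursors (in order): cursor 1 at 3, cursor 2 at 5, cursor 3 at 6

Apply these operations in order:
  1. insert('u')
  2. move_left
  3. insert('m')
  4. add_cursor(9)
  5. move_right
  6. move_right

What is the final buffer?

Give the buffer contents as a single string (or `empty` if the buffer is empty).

Answer: ksymupimuemu

Derivation:
After op 1 (insert('u')): buffer="ksyupiueu" (len 9), cursors c1@4 c2@7 c3@9, authorship ...1..2.3
After op 2 (move_left): buffer="ksyupiueu" (len 9), cursors c1@3 c2@6 c3@8, authorship ...1..2.3
After op 3 (insert('m')): buffer="ksymupimuemu" (len 12), cursors c1@4 c2@8 c3@11, authorship ...11..22.33
After op 4 (add_cursor(9)): buffer="ksymupimuemu" (len 12), cursors c1@4 c2@8 c4@9 c3@11, authorship ...11..22.33
After op 5 (move_right): buffer="ksymupimuemu" (len 12), cursors c1@5 c2@9 c4@10 c3@12, authorship ...11..22.33
After op 6 (move_right): buffer="ksymupimuemu" (len 12), cursors c1@6 c2@10 c4@11 c3@12, authorship ...11..22.33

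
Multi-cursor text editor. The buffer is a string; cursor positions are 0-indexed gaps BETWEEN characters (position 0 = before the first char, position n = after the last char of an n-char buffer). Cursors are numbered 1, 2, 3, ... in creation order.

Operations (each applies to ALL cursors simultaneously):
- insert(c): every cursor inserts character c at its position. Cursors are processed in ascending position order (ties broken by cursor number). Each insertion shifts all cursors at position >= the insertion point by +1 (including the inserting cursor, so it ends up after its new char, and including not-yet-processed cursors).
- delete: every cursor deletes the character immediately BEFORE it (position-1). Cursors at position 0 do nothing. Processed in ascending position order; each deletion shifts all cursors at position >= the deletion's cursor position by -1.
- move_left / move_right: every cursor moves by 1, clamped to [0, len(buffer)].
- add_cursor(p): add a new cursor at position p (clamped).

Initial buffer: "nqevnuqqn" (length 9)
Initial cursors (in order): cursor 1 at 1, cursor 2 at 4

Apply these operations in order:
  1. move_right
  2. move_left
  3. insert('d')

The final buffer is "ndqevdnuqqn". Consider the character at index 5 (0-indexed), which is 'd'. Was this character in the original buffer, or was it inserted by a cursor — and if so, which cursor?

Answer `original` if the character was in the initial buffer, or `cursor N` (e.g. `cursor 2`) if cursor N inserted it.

Answer: cursor 2

Derivation:
After op 1 (move_right): buffer="nqevnuqqn" (len 9), cursors c1@2 c2@5, authorship .........
After op 2 (move_left): buffer="nqevnuqqn" (len 9), cursors c1@1 c2@4, authorship .........
After op 3 (insert('d')): buffer="ndqevdnuqqn" (len 11), cursors c1@2 c2@6, authorship .1...2.....
Authorship (.=original, N=cursor N): . 1 . . . 2 . . . . .
Index 5: author = 2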